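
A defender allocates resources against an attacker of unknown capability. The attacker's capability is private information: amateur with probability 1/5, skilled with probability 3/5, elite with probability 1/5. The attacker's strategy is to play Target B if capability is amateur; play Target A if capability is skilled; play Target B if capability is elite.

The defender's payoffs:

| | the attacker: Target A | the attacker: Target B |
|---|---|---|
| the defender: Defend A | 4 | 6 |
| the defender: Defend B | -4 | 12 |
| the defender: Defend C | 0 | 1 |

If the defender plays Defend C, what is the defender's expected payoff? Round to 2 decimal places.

0.40

E[Defend C] = 1/5·1 + 3/5·0 + 1/5·1 = 1/5 + 0 + 1/5 = 2/5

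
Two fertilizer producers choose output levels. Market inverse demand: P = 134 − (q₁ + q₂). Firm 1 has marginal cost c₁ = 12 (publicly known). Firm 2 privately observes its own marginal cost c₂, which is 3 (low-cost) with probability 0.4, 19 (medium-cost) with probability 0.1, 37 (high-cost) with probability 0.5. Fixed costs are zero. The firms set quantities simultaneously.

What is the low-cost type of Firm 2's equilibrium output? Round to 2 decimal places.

43.57

Type-c best response for Firm 2: q₂(c) = (134 − c)/2 − q₁/2.
Firm 1 maximizes expected profit; its first-order condition is 134 − 2q₁ − E[q₂] − 12 = 0.
Substituting E[q₂] and solving: E[c₂] = 21.6, so q₁ = (134 − 2·12 + 21.6)/3 = 43.8667.
q₂(low-cost) = (134 − 3 − 43.8667)/2 = 43.5667.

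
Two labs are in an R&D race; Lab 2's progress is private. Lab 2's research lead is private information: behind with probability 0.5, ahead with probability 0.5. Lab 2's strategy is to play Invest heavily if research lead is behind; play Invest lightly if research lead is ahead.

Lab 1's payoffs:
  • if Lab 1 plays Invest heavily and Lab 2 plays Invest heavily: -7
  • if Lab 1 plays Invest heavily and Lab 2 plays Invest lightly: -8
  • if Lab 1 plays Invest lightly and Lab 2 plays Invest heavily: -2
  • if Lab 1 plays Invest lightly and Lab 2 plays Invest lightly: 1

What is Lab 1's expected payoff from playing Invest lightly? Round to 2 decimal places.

E[Invest lightly] = 0.5·(-2) + 0.5·1 = (-1) + 0.5 = -0.5

-0.50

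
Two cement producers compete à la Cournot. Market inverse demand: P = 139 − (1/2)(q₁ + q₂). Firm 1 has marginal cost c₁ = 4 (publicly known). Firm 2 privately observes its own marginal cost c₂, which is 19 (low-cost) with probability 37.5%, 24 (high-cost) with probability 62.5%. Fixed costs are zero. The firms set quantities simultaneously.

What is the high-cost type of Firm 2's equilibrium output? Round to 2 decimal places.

Each type of Firm 2 best-responds to q₁; Firm 1 best-responds to the expected q₂ over Firm 2's types.
Firm 2 with cost c maximizes (139 − (1/2)(q₁+q₂) − c)·q₂, giving q₂(c) = (139 − c − (1/2)q₁).
E[c₂] = 0.375·19 + 0.625·24 = 22.125
Firm 1's FOC against E[q₂] yields q₁ = (139 − 2·4 + E[c₂])/(3/2) = (139 − 8 + 22.125)/(3/2) = 102.083.
q₂(high-cost) = (139 − 24 − (1/2)·102.083) = 63.9583.

63.96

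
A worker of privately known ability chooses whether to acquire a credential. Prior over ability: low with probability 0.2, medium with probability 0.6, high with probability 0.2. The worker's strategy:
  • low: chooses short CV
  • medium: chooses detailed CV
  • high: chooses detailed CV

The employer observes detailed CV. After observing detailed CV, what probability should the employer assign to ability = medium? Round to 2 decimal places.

P(detailed CV) = 0.2·0 + 0.6·1 + 0.2·1 = 0.8
P(medium | detailed CV) = (0.6·1) / 0.8 = 0.6 / 0.8 = 0.75

0.75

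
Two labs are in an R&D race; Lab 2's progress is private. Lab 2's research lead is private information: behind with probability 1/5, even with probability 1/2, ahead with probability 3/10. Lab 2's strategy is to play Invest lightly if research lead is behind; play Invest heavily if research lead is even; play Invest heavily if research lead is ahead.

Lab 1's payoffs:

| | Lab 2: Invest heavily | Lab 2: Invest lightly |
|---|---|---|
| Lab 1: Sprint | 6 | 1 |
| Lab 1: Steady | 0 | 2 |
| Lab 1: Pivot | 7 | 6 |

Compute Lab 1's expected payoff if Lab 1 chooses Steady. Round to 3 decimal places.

0.400

E[Steady] = 1/5·2 + 1/2·0 + 3/10·0 = 2/5 + 0 + 0 = 2/5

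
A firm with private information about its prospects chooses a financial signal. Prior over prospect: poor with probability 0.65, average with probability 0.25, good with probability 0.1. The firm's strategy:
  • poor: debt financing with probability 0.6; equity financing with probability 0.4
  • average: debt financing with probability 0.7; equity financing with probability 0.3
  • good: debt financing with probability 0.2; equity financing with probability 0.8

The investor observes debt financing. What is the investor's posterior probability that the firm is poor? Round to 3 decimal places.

Apply Bayes' rule using the sender's strategy as the likelihood.
P(debt financing) = 0.65·0.6 + 0.25·0.7 + 0.1·0.2 = 0.585
P(poor | debt financing) = (0.65·0.6) / 0.585 = 0.39 / 0.585 = 0.666667

0.667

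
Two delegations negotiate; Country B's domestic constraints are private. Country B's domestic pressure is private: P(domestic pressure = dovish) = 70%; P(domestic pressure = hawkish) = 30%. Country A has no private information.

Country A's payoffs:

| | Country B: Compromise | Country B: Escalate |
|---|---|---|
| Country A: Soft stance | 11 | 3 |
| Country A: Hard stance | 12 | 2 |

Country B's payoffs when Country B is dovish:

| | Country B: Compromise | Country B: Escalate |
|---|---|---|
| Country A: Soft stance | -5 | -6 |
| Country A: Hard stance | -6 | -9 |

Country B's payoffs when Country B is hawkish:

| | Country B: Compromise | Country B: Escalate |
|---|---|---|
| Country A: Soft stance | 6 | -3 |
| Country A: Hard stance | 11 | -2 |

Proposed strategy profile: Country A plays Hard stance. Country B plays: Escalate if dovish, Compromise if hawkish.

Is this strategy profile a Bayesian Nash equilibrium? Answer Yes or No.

No

Country A plays Hard stance: E[Hard stance] = 0.7·(2) + 0.3·(12) = 5; E[Soft stance] = 5.4. Not best-responding. ✗
Country B (domestic pressure dovish), facing Hard stance: Compromise gives -6, Escalate gives -9. Proposed Escalate is not best — profitable deviation exists. ✗
Country B (domestic pressure hawkish), facing Hard stance: Compromise gives 11, Escalate gives -2. Proposed Compromise is best. ✓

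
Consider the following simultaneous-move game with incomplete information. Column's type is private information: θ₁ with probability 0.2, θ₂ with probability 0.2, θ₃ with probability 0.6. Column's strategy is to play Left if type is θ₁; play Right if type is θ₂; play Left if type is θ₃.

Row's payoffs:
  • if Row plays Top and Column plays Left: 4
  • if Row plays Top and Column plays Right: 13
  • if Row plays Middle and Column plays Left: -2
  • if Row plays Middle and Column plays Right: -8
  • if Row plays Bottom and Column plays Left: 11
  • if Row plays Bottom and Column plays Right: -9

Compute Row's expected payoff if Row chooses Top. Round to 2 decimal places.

Take the expectation over Column's type, weighting each type's action by its prior probability.
E[Top] = 0.2·4 + 0.2·13 + 0.6·4 = 0.8 + 2.6 + 2.4 = 5.8

5.80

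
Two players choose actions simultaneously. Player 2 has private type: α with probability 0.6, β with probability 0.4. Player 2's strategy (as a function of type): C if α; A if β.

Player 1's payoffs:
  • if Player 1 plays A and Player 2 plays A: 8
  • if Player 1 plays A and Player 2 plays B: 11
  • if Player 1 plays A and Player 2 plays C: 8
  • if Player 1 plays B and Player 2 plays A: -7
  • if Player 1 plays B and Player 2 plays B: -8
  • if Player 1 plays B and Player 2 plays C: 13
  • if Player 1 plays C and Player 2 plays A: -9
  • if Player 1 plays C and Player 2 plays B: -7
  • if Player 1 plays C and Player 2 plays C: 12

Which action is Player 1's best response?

A

E[A] = 0.6·(8) + 0.4·(8) = 8
E[B] = 0.6·(13) + 0.4·(-7) = 5
E[C] = 0.6·(12) + 0.4·(-9) = 3.6
Best response: A (8 is the largest).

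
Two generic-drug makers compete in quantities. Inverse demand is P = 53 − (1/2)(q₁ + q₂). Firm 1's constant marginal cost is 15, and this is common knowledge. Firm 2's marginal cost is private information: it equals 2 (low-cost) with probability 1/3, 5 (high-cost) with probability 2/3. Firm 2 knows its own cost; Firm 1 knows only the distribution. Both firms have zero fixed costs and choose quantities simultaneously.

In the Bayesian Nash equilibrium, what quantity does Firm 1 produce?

18

Each type of Firm 2 best-responds to q₁; Firm 1 best-responds to the expected q₂ over Firm 2's types.
Firm 2 with cost c maximizes (53 − (1/2)(q₁+q₂) − c)·q₂, giving q₂(c) = (53 − c − (1/2)q₁).
E[c₂] = 1/3·2 + 2/3·5 = 4
Firm 1's FOC against E[q₂] yields q₁ = (53 − 2·15 + E[c₂])/(3/2) = (53 − 30 + 4)/(3/2) = 18.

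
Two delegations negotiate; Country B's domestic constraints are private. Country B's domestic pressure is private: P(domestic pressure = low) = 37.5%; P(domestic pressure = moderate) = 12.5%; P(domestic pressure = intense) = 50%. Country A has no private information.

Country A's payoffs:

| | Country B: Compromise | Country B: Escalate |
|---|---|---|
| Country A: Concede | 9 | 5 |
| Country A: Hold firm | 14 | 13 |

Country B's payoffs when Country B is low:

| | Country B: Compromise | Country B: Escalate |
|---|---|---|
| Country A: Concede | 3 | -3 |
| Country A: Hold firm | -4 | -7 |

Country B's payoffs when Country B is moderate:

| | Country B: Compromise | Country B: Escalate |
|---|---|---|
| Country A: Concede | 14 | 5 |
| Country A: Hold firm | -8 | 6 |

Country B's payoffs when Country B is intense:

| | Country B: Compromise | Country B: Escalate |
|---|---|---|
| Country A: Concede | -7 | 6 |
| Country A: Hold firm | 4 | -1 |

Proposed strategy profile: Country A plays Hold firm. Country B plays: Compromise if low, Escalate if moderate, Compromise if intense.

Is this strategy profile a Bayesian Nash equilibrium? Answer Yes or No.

Country A plays Hold firm: E[Hold firm] = 0.375·(14) + 0.125·(13) + 0.5·(14) = 13.875; E[Concede] = 8.5. Best-responding. ✓
Country B (domestic pressure low), facing Hold firm: Compromise gives -4, Escalate gives -7. Proposed Compromise is best. ✓
Country B (domestic pressure moderate), facing Hold firm: Compromise gives -8, Escalate gives 6. Proposed Escalate is best. ✓
Country B (domestic pressure intense), facing Hold firm: Compromise gives 4, Escalate gives -1. Proposed Compromise is best. ✓

Yes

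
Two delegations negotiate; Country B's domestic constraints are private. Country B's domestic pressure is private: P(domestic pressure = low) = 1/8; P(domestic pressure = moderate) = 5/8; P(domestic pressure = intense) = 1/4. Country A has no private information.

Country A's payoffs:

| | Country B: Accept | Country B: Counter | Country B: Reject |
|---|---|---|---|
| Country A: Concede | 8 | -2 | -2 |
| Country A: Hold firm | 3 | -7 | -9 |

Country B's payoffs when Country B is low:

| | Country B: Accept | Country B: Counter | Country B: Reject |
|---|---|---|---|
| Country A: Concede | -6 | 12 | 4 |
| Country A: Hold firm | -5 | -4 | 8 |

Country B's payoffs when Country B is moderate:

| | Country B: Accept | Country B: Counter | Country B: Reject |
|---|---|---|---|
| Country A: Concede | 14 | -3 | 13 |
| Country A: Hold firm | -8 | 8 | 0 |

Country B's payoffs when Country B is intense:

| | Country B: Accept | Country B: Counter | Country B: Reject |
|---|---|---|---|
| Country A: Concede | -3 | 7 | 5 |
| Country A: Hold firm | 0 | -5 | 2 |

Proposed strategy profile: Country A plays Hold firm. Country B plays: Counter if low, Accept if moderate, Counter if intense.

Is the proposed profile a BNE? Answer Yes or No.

No

A profile is a BNE iff every type of every player is best-responding given beliefs about the other side.
Country A plays Hold firm: E[Hold firm] = 1/8·(-7) + 5/8·(3) + 1/4·(-7) = -3/4; E[Concede] = 17/4. Not best-responding. ✗
Country B (domestic pressure low), facing Hold firm: Accept gives -5, Counter gives -4, Reject gives 8. Proposed Counter is not best — profitable deviation exists. ✗
Country B (domestic pressure moderate), facing Hold firm: Accept gives -8, Counter gives 8, Reject gives 0. Proposed Accept is not best — profitable deviation exists. ✗
Country B (domestic pressure intense), facing Hold firm: Accept gives 0, Counter gives -5, Reject gives 2. Proposed Counter is not best — profitable deviation exists. ✗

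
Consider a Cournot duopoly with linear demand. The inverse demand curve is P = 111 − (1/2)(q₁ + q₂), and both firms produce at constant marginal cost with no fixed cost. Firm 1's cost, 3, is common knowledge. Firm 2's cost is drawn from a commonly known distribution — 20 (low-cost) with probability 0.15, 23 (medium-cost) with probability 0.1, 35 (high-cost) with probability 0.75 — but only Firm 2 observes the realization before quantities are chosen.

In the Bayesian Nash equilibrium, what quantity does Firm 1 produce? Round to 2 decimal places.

91.03

Firm 2 with cost c maximizes (111 − (1/2)(q₁+q₂) − c)·q₂, giving q₂(c) = (111 − c − (1/2)q₁).
E[c₂] = 0.15·20 + 0.1·23 + 0.75·35 = 31.55
Firm 1's FOC against E[q₂] yields q₁ = (111 − 2·3 + E[c₂])/(3/2) = (111 − 6 + 31.55)/(3/2) = 91.0333.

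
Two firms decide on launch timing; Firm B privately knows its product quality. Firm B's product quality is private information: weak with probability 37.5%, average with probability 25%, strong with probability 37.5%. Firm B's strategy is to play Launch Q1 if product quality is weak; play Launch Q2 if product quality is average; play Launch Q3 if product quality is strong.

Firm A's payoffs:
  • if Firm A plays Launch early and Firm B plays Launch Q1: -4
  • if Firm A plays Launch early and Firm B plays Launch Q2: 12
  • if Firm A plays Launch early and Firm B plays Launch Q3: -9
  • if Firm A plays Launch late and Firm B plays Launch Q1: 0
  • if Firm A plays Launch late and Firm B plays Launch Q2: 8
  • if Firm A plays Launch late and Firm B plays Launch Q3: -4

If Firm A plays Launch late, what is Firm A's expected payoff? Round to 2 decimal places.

0.50

E[Launch late] = 0.375·0 + 0.25·8 + 0.375·(-4) = 0 + 2 + (-1.5) = 0.5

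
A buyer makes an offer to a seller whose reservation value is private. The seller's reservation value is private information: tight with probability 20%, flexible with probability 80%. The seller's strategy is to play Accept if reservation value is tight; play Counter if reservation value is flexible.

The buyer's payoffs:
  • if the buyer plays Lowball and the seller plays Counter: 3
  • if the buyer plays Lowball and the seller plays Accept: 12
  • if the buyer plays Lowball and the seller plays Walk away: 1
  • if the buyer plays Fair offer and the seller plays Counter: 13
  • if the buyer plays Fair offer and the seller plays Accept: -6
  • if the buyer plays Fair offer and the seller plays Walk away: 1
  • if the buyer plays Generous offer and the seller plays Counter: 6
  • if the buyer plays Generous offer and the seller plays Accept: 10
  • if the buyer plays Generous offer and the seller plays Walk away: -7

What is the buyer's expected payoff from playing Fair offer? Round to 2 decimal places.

9.20

E[Fair offer] = 0.2·(-6) + 0.8·13 = (-1.2) + 10.4 = 9.2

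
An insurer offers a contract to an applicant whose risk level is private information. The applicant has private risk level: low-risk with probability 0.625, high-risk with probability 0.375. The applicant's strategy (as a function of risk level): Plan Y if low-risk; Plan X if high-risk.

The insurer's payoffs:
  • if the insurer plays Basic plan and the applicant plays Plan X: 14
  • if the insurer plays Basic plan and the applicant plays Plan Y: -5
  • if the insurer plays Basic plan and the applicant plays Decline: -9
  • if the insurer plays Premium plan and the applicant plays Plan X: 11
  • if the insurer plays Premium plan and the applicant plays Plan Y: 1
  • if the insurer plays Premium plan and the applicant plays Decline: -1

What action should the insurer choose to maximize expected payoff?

Premium plan

E[Basic plan] = 0.625·(-5) + 0.375·(14) = 2.125
E[Premium plan] = 0.625·(1) + 0.375·(11) = 4.75
Best response: Premium plan (4.75 is the largest).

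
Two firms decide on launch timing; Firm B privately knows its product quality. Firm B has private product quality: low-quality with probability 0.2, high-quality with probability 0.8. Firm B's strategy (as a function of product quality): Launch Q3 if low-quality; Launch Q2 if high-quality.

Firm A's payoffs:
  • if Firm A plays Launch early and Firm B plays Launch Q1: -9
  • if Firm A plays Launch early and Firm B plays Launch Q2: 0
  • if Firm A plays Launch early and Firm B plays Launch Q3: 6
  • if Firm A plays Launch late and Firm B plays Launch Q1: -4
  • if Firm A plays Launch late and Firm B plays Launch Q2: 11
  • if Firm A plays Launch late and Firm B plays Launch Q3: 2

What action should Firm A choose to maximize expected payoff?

Launch late

Compute Firm A's expected payoff for each action, taking the expectation over Firm B's type.
E[Launch early] = 0.2·(6) + 0.8·(0) = 1.2
E[Launch late] = 0.2·(2) + 0.8·(11) = 9.2
Best response: Launch late (9.2 is the largest).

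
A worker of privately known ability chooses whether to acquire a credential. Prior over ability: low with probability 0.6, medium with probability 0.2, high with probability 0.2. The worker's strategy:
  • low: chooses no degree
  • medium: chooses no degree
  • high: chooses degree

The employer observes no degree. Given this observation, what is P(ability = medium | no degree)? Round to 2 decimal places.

0.25

Apply Bayes' rule using the sender's strategy as the likelihood.
P(no degree) = 0.6·1 + 0.2·1 + 0.2·0 = 0.8
P(medium | no degree) = (0.2·1) / 0.8 = 0.2 / 0.8 = 0.25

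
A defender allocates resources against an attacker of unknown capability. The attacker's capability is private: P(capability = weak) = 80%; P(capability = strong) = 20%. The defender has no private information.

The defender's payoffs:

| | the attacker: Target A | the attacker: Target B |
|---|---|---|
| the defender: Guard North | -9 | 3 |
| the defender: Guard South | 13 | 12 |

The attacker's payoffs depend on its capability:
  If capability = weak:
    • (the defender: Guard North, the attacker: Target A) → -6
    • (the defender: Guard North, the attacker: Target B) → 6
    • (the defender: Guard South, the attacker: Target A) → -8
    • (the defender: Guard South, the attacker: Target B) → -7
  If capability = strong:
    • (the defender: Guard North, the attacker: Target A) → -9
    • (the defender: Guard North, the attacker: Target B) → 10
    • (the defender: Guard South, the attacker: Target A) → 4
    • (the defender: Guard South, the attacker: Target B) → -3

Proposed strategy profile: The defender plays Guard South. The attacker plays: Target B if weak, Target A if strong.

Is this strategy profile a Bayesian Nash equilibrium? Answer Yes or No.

A profile is a BNE iff every type of every player is best-responding given beliefs about the other side.
The defender plays Guard South: E[Guard South] = 0.8·(12) + 0.2·(13) = 12.2; E[Guard North] = 0.6. Best-responding. ✓
The attacker (capability weak), facing Guard South: Target A gives -8, Target B gives -7. Proposed Target B is best. ✓
The attacker (capability strong), facing Guard South: Target A gives 4, Target B gives -3. Proposed Target A is best. ✓

Yes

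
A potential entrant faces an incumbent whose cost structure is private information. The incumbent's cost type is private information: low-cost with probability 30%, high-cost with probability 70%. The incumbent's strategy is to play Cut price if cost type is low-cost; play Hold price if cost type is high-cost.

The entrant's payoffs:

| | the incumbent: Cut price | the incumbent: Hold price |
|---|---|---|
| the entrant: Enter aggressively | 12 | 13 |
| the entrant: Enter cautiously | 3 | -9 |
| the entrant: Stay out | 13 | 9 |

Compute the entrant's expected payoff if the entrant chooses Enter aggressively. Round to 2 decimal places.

12.70

Take the expectation over the incumbent's cost type, weighting each type's action by its prior probability.
E[Enter aggressively] = 0.3·12 + 0.7·13 = 3.6 + 9.1 = 12.7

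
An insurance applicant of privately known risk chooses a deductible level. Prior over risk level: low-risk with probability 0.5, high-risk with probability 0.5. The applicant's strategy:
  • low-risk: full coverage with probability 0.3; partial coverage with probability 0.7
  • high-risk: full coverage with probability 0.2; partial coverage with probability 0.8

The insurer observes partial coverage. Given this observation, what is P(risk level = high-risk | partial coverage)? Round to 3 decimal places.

0.533

P(partial coverage) = 0.5·0.7 + 0.5·0.8 = 0.75
P(high-risk | partial coverage) = (0.5·0.8) / 0.75 = 0.4 / 0.75 = 0.533333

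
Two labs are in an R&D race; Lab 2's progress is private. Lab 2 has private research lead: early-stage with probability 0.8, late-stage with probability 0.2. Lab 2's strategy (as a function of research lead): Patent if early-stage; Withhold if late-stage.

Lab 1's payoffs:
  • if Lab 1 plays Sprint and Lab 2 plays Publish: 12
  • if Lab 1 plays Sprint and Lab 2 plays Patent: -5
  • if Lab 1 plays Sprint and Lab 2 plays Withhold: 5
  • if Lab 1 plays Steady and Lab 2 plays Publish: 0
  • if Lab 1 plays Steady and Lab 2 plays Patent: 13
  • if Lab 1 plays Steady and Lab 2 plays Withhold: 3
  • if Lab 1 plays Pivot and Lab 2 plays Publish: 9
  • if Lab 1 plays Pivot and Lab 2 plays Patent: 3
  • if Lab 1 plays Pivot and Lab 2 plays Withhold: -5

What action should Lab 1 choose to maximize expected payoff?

E[Sprint] = 0.8·(-5) + 0.2·(5) = -3
E[Steady] = 0.8·(13) + 0.2·(3) = 11
E[Pivot] = 0.8·(3) + 0.2·(-5) = 1.4
Best response: Steady (11 is the largest).

Steady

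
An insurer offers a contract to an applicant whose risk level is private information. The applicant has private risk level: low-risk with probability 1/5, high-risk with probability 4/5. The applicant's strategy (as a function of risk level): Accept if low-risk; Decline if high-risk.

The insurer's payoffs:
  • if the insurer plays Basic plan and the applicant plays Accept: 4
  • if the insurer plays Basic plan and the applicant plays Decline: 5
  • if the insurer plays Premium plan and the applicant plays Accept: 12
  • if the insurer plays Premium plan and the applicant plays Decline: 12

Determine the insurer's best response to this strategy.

Premium plan

Compute the insurer's expected payoff for each action, taking the expectation over the applicant's type.
E[Basic plan] = 1/5·(4) + 4/5·(5) = 24/5
E[Premium plan] = 1/5·(12) + 4/5·(12) = 12
Best response: Premium plan (12 is the largest).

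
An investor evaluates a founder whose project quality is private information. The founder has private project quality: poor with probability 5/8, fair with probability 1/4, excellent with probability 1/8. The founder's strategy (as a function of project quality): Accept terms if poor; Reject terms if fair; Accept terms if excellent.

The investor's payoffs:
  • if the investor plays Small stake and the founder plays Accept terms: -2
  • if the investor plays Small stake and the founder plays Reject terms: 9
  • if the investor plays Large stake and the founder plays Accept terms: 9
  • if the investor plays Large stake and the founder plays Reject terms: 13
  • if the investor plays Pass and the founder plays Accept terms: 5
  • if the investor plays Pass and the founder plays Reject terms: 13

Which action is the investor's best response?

Large stake

E[Small stake] = 5/8·(-2) + 1/4·(9) + 1/8·(-2) = 3/4
E[Large stake] = 5/8·(9) + 1/4·(13) + 1/8·(9) = 10
E[Pass] = 5/8·(5) + 1/4·(13) + 1/8·(5) = 7
Best response: Large stake (10 is the largest).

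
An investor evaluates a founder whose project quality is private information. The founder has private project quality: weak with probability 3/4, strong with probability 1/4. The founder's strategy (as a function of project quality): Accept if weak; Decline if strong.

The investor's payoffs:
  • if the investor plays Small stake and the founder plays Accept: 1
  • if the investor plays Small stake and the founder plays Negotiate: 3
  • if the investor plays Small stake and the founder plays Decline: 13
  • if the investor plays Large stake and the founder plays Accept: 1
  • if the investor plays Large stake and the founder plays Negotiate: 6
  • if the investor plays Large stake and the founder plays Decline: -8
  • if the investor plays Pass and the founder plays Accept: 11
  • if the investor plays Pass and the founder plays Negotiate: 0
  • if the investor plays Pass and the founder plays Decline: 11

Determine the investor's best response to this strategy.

Pass

Compute the investor's expected payoff for each action, taking the expectation over the founder's type.
E[Small stake] = 3/4·(1) + 1/4·(13) = 4
E[Large stake] = 3/4·(1) + 1/4·(-8) = -5/4
E[Pass] = 3/4·(11) + 1/4·(11) = 11
Best response: Pass (11 is the largest).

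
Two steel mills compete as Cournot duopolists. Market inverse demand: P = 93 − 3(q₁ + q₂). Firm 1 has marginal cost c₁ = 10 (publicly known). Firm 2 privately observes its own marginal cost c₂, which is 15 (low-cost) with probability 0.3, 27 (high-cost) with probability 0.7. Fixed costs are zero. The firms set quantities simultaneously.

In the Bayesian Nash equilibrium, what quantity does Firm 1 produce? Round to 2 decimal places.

10.71

Type-c best response for Firm 2: q₂(c) = (93 − c)/6 − q₁/2.
Firm 1 maximizes expected profit; its first-order condition is 93 − 6q₁ − 3E[q₂] − 10 = 0.
Substituting E[q₂] and solving: E[c₂] = 23.4, so q₁ = (93 − 2·10 + 23.4)/9 = 10.7111.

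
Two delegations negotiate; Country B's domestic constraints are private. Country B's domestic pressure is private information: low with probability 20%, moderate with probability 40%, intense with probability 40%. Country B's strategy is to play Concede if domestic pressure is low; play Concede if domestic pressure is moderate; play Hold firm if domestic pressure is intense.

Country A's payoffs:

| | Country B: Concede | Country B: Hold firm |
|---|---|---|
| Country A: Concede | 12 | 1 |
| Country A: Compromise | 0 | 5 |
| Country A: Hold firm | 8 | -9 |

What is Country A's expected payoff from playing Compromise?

E[Compromise] = 0.2·0 + 0.4·0 + 0.4·5 = 0 + 0 + 2 = 2

2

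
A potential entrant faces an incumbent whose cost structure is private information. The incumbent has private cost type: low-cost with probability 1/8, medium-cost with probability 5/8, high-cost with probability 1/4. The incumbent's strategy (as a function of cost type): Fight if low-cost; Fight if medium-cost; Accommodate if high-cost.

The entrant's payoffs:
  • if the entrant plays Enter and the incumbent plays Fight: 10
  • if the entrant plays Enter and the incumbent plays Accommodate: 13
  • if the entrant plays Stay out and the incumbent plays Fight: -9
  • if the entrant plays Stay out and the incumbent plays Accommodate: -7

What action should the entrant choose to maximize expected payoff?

Enter

Compute the entrant's expected payoff for each action, taking the expectation over the incumbent's type.
E[Enter] = 1/8·(10) + 5/8·(10) + 1/4·(13) = 43/4
E[Stay out] = 1/8·(-9) + 5/8·(-9) + 1/4·(-7) = -17/2
Best response: Enter (43/4 is the largest).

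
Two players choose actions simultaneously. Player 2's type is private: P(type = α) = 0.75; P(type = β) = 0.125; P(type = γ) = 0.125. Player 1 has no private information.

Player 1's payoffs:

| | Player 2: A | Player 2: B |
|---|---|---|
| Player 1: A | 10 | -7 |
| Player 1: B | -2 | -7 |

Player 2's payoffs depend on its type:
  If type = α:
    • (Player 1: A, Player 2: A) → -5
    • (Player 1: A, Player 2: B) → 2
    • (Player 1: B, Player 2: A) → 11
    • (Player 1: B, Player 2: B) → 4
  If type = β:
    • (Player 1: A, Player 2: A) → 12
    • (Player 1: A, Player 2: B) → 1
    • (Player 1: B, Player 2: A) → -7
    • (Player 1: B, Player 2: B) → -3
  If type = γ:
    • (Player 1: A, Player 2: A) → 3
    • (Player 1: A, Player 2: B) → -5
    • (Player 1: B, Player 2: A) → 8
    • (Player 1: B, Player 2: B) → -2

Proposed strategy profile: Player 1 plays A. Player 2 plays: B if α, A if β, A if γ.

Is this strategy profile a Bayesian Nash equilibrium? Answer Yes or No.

Yes

Player 1 plays A: E[A] = 0.75·(-7) + 0.125·(10) + 0.125·(10) = -2.75; E[B] = -5.75. Best-responding. ✓
Player 2 (type α), facing A: A gives -5, B gives 2. Proposed B is best. ✓
Player 2 (type β), facing A: A gives 12, B gives 1. Proposed A is best. ✓
Player 2 (type γ), facing A: A gives 3, B gives -5. Proposed A is best. ✓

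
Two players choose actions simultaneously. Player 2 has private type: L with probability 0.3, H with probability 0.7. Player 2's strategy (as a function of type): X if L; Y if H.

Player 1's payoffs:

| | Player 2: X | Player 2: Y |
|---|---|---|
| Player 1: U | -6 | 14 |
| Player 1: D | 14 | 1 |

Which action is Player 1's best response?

Compute Player 1's expected payoff for each action, taking the expectation over Player 2's type.
E[U] = 0.3·(-6) + 0.7·(14) = 8
E[D] = 0.3·(14) + 0.7·(1) = 4.9
Best response: U (8 is the largest).

U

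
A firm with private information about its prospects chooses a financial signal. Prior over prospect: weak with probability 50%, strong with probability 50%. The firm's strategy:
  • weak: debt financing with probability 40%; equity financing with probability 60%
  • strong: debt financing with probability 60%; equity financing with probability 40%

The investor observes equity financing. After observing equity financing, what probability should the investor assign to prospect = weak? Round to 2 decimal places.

0.60

P(equity financing) = 0.5·0.6 + 0.5·0.4 = 0.5
P(weak | equity financing) = (0.5·0.6) / 0.5 = 0.3 / 0.5 = 0.6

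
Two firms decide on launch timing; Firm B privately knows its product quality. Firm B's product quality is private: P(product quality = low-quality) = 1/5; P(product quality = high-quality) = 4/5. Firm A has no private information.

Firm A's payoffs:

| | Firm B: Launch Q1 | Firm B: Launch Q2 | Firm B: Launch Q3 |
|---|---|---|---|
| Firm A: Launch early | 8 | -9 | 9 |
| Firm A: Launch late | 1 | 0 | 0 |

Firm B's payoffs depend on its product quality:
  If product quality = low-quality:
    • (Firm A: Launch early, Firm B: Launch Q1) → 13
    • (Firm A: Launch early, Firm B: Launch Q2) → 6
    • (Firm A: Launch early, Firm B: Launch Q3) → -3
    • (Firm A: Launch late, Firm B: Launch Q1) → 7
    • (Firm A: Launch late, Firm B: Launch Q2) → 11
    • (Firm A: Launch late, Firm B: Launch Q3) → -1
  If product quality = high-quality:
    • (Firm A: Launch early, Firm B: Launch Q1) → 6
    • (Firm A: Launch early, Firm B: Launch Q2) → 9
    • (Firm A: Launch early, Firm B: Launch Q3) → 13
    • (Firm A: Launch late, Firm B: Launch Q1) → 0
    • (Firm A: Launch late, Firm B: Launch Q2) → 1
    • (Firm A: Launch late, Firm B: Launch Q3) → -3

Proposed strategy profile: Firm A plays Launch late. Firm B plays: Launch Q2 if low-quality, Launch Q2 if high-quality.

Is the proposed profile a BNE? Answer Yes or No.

Yes

A profile is a BNE iff every type of every player is best-responding given beliefs about the other side.
Firm A plays Launch late: E[Launch late] = 1/5·(0) + 4/5·(0) = 0; E[Launch early] = -9. Best-responding. ✓
Firm B (product quality low-quality), facing Launch late: Launch Q1 gives 7, Launch Q2 gives 11, Launch Q3 gives -1. Proposed Launch Q2 is best. ✓
Firm B (product quality high-quality), facing Launch late: Launch Q1 gives 0, Launch Q2 gives 1, Launch Q3 gives -3. Proposed Launch Q2 is best. ✓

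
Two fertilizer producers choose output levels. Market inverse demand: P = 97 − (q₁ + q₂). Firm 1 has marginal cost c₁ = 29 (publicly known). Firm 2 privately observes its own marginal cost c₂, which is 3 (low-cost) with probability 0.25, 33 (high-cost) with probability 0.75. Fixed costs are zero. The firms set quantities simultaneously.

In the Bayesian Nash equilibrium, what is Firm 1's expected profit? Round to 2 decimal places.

Type-c best response for Firm 2: q₂(c) = (97 − c)/2 − q₁/2.
Firm 1 maximizes expected profit; its first-order condition is 97 − 2q₁ − E[q₂] − 29 = 0.
Substituting E[q₂] and solving: E[c₂] = 25.5, so q₁ = (97 − 2·29 + 25.5)/3 = 21.5.
E[P] = 97 − (q₁ + E[q₂]) = 50.5; Firm 1's expected profit = (E[P] − 29)·q₁ = (50.5 − 29)·21.5 = 462.25.

462.25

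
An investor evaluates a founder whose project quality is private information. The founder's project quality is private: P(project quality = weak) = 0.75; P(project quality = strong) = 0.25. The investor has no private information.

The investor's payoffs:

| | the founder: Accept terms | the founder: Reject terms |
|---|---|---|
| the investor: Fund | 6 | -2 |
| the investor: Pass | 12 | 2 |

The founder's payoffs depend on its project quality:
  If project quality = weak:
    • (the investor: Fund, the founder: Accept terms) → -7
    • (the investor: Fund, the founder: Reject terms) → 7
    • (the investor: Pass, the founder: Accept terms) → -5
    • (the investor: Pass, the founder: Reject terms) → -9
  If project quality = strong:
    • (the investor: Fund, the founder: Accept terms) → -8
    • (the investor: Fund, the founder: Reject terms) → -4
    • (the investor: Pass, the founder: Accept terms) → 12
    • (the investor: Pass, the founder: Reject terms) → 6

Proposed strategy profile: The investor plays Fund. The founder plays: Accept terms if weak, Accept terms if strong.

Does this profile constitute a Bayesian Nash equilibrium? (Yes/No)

The investor plays Fund: E[Fund] = 0.75·(6) + 0.25·(6) = 6; E[Pass] = 12. Not best-responding. ✗
The founder (project quality weak), facing Fund: Accept terms gives -7, Reject terms gives 7. Proposed Accept terms is not best — profitable deviation exists. ✗
The founder (project quality strong), facing Fund: Accept terms gives -8, Reject terms gives -4. Proposed Accept terms is not best — profitable deviation exists. ✗

No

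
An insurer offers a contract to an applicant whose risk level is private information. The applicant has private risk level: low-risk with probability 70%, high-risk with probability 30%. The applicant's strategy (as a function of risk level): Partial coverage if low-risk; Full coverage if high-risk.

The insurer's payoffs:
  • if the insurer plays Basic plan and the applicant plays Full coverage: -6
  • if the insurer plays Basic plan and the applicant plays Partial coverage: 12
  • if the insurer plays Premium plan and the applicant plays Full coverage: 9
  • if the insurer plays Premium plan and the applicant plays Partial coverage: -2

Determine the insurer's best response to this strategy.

Basic plan

E[Basic plan] = 0.7·(12) + 0.3·(-6) = 6.6
E[Premium plan] = 0.7·(-2) + 0.3·(9) = 1.3
Best response: Basic plan (6.6 is the largest).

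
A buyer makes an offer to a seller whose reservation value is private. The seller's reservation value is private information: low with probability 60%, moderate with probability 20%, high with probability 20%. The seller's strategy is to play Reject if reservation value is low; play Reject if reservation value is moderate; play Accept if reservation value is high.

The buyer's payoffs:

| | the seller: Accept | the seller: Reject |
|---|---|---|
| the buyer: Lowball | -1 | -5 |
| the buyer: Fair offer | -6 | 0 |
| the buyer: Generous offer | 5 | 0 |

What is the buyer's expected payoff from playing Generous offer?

1

E[Generous offer] = 0.6·0 + 0.2·0 + 0.2·5 = 0 + 0 + 1 = 1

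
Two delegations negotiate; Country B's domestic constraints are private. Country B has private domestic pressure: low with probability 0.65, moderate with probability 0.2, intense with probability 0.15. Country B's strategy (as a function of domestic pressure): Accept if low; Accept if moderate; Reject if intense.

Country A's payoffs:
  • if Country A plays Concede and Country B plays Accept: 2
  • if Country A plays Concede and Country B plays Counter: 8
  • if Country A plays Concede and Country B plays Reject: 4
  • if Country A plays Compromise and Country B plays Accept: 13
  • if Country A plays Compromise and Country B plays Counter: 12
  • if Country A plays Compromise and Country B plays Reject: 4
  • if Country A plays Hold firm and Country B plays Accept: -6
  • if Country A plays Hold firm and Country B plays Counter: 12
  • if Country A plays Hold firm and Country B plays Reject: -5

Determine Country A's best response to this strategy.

Compromise

E[Concede] = 0.65·(2) + 0.2·(2) + 0.15·(4) = 2.3
E[Compromise] = 0.65·(13) + 0.2·(13) + 0.15·(4) = 11.65
E[Hold firm] = 0.65·(-6) + 0.2·(-6) + 0.15·(-5) = -5.85
Best response: Compromise (11.65 is the largest).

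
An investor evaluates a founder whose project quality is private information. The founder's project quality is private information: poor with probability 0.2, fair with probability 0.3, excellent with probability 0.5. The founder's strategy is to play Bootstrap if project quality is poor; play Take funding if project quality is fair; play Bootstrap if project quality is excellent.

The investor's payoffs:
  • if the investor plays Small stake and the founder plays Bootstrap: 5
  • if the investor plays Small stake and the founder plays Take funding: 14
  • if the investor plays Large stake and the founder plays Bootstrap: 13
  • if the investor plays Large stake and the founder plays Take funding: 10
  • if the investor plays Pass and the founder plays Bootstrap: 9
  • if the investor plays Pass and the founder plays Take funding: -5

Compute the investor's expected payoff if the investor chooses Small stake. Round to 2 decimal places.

7.70

E[Small stake] = 0.2·5 + 0.3·14 + 0.5·5 = 1 + 4.2 + 2.5 = 7.7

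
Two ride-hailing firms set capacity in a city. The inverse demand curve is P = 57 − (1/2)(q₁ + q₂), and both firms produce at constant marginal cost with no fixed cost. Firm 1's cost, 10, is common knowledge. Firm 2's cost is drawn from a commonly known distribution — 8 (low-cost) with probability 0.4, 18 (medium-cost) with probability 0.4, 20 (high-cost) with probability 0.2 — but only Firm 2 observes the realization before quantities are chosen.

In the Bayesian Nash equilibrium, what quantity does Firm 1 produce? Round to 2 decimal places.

Type-c best response for Firm 2: q₂(c) = (57 − c) − q₁/2.
Firm 1 maximizes expected profit; its first-order condition is 57 − q₁ − (1/2)E[q₂] − 10 = 0.
Substituting E[q₂] and solving: E[c₂] = 14.4, so q₁ = (57 − 2·10 + 14.4)/(3/2) = 34.2667.

34.27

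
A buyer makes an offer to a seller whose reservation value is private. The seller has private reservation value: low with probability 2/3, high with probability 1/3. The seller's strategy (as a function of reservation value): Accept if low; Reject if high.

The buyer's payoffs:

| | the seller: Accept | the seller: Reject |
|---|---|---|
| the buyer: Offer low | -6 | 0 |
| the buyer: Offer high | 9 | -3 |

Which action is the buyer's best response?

Offer high

E[Offer low] = 2/3·(-6) + 1/3·(0) = -4
E[Offer high] = 2/3·(9) + 1/3·(-3) = 5
Best response: Offer high (5 is the largest).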